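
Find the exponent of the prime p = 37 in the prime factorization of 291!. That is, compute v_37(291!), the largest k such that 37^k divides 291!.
v_37(291!) = 7

Legendre's formula: v_p(n!) = Σ_{k ≥ 1} ⌊n / p^k⌋. For p = 37, n = 291, the terms are:
  ⌊291/37^1⌋ = ⌊291/37⌋ = 7
(the next term ⌊291/37^2⌋ = 0, terminating the sum). Summing: v_37(291!) = 7 = 7.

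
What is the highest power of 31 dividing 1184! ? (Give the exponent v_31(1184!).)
v_31(1184!) = 39

Legendre's formula: v_p(n!) = Σ_{k ≥ 1} ⌊n / p^k⌋. For p = 31, n = 1184, the terms are:
  ⌊1184/31^1⌋ = ⌊1184/31⌋ = 38
  ⌊1184/31^2⌋ = ⌊1184/961⌋ = 1
(the next term ⌊1184/31^3⌋ = 0, terminating the sum). Summing: v_31(1184!) = 38 + 1 = 39.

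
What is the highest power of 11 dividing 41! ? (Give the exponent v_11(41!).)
v_11(41!) = 3

Legendre's formula: v_p(n!) = Σ_{k ≥ 1} ⌊n / p^k⌋. For p = 11, n = 41, the terms are:
  ⌊41/11^1⌋ = ⌊41/11⌋ = 3
(the next term ⌊41/11^2⌋ = 0, terminating the sum). Summing: v_11(41!) = 3 = 3.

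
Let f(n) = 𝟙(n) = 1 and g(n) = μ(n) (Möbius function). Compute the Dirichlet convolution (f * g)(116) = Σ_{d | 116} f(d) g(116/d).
(𝟙 * μ)(116) = 0

Divisors of 116: [1, 2, 4, 29, 58, 116]. For each d | 116:
  d = 1: 𝟙(1) · μ(116/1) = 1 · 0 = 0
  d = 2: 𝟙(2) · μ(116/2) = 1 · 1 = 1
  d = 4: 𝟙(4) · μ(116/4) = 1 · -1 = -1
  d = 29: 𝟙(29) · μ(116/29) = 1 · 0 = 0
  d = 58: 𝟙(58) · μ(116/58) = 1 · -1 = -1
  d = 116: 𝟙(116) · μ(116/116) = 1 · 1 = 1
Summing: (𝟙 * μ)(116) = 0 + 1 + -1 + 0 + -1 + 1 = 0.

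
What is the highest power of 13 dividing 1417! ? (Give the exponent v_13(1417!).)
v_13(1417!) = 117

Legendre's formula: v_p(n!) = Σ_{k ≥ 1} ⌊n / p^k⌋. For p = 13, n = 1417, the terms are:
  ⌊1417/13^1⌋ = ⌊1417/13⌋ = 109
  ⌊1417/13^2⌋ = ⌊1417/169⌋ = 8
(the next term ⌊1417/13^3⌋ = 0, terminating the sum). Summing: v_13(1417!) = 109 + 8 = 117.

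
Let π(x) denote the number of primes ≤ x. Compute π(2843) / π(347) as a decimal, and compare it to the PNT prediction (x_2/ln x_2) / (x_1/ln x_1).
π(2843)/π(347) = 413/69 ≈ 5.9855;  PNT prediction ≈ 6.0262.

π(347) = 69 and π(2843) = 413, so π(2843)/π(347) ≈ 5.9855. The PNT-predicted ratio is (2843/ln(2843)) / (347/ln(347)) ≈ 6.0262. The two agree to within a few percent, as expected.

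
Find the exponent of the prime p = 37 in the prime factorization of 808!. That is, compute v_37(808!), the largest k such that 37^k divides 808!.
v_37(808!) = 21

Legendre's formula: v_p(n!) = Σ_{k ≥ 1} ⌊n / p^k⌋. For p = 37, n = 808, the terms are:
  ⌊808/37^1⌋ = ⌊808/37⌋ = 21
(the next term ⌊808/37^2⌋ = 0, terminating the sum). Summing: v_37(808!) = 21 = 21.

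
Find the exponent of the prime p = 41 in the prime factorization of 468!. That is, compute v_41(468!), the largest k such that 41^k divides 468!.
v_41(468!) = 11

Legendre's formula: v_p(n!) = Σ_{k ≥ 1} ⌊n / p^k⌋. For p = 41, n = 468, the terms are:
  ⌊468/41^1⌋ = ⌊468/41⌋ = 11
(the next term ⌊468/41^2⌋ = 0, terminating the sum). Summing: v_41(468!) = 11 = 11.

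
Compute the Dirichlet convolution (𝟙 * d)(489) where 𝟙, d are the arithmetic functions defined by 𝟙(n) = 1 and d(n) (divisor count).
(𝟙 * d)(489) = 9

Divisors of 489: [1, 3, 163, 489]. For each d | 489:
  d = 1: 𝟙(1) · d(489/1) = 1 · 4 = 4
  d = 3: 𝟙(3) · d(489/3) = 1 · 2 = 2
  d = 163: 𝟙(163) · d(489/163) = 1 · 2 = 2
  d = 489: 𝟙(489) · d(489/489) = 1 · 1 = 1
Summing: (𝟙 * d)(489) = 4 + 2 + 2 + 1 = 9.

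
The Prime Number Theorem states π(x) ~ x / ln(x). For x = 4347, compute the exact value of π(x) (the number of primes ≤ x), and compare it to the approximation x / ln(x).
π(4347) = 593;  x/ln(x) ≈ 518.91;  relative error ≈ 12.49%.

Directly count primes up to 4347: π(4347) = 593. The PNT approximation gives 4347/ln(4347) ≈ 4347/8.37724 ≈ 518.91. Relative error (π(x) − x/ln(x)) / π(x) ≈ 12.49%; the approximation is known to undercount slightly (Li(x) is a better estimate).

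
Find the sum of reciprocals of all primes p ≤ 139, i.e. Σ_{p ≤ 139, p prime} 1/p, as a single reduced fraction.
Σ 1/p = 18825509850919239131453102166593625244431364344421618363/10014646650599190067509233131649940057366334653200433090

π(139) = 34, so the primes ≤ 139 are [2, 3, 5, 7, 11, 13, 17, 19, 23, 29, 31, 37, 41, 43, 47, 53, 59, 61, 67, 71, 73, 79, 83, 89, 97, 101, 103, 107, 109, 113, 127, 131, 137, 139]. Summing 1/p over these primes: 18825509850919239131453102166593625244431364344421618363/10014646650599190067509233131649940057366334653200433090 ≈ 1.8798. Mertens estimate ln ln(139) + 0.2615 ≈ 1.8577.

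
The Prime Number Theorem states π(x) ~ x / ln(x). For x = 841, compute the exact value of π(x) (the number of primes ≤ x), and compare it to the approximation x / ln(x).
π(841) = 146;  x/ln(x) ≈ 124.88;  relative error ≈ 14.47%.

Directly count primes up to 841: π(841) = 146. The PNT approximation gives 841/ln(841) ≈ 841/6.73459 ≈ 124.88. Relative error (π(x) − x/ln(x)) / π(x) ≈ 14.47%; the approximation is known to undercount slightly (Li(x) is a better estimate).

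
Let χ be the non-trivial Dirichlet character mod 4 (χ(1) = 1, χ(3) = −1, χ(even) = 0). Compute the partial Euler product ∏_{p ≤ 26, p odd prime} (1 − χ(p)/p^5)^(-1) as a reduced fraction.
∏ = 19221914719363107239019289471588875/19296053991287416836128860852453376

The odd primes p ≤ 26 are [3, 5, 7, 11, 13, 17, 19, 23]. For each, χ(p) = 1 if p ≡ 1 mod 4, χ(p) = −1 if p ≡ 3 mod 4. Taking (1 − χ(p)/p^5)^(-1) = p^5/(p^5 − χ(p)): (1 − (-1)/3^5)^(-1) · (1 − (1)/5^5)^(-1) · (1 − (-1)/7^5)^(-1) · (1 − (-1)/11^5)^(-1) · (1 − (1)/13^5)^(-1) · (1 − (1)/17^5)^(-1) · (1 − (-1)/19^5)^(-1) · (1 − (-1)/23^5)^(-1) = 19221914719363107239019289471588875/19296053991287416836128860852453376.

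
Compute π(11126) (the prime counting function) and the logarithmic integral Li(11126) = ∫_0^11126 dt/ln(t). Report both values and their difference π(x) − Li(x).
π(11126) = 1348;  Li(11126) ≈ 1367.68;  π(x) − Li(x) ≈ -19.68.

Direct count of primes ≤ 11126 gives π(11126) = 1348. Numerical evaluation of the logarithmic integral gives Li(11126) ≈ 1367.68. The difference π(x) − Li(x) ≈ -19.68 is typically negative for small/moderate x (Li(x) overestimates), though Littlewood's theorem shows this sign changes infinitely often.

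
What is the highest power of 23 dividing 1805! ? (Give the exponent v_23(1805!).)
v_23(1805!) = 81

Legendre's formula: v_p(n!) = Σ_{k ≥ 1} ⌊n / p^k⌋. For p = 23, n = 1805, the terms are:
  ⌊1805/23^1⌋ = ⌊1805/23⌋ = 78
  ⌊1805/23^2⌋ = ⌊1805/529⌋ = 3
(the next term ⌊1805/23^3⌋ = 0, terminating the sum). Summing: v_23(1805!) = 78 + 3 = 81.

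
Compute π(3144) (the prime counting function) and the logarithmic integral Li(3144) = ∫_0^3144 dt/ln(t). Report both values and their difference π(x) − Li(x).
π(3144) = 446;  Li(3144) ≈ 460.69;  π(x) − Li(x) ≈ -14.69.

Direct count of primes ≤ 3144 gives π(3144) = 446. Numerical evaluation of the logarithmic integral gives Li(3144) ≈ 460.69. The difference π(x) − Li(x) ≈ -14.69 is typically negative for small/moderate x (Li(x) overestimates), though Littlewood's theorem shows this sign changes infinitely often.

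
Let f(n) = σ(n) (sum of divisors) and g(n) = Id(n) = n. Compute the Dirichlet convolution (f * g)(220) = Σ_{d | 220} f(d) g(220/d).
(σ * Id)(220) = 4301

Divisors of 220: [1, 2, 4, 5, 10, 11, 20, 22, 44, 55, 110, 220]. For each d | 220:
  d = 1: σ(1) · Id(220/1) = 1 · 220 = 220
  d = 2: σ(2) · Id(220/2) = 3 · 110 = 330
  d = 4: σ(4) · Id(220/4) = 7 · 55 = 385
  d = 5: σ(5) · Id(220/5) = 6 · 44 = 264
  d = 10: σ(10) · Id(220/10) = 18 · 22 = 396
  d = 11: σ(11) · Id(220/11) = 12 · 20 = 240
  d = 20: σ(20) · Id(220/20) = 42 · 11 = 462
  d = 22: σ(22) · Id(220/22) = 36 · 10 = 360
  d = 44: σ(44) · Id(220/44) = 84 · 5 = 420
  d = 55: σ(55) · Id(220/55) = 72 · 4 = 288
  d = 110: σ(110) · Id(220/110) = 216 · 2 = 432
  d = 220: σ(220) · Id(220/220) = 504 · 1 = 504
Summing: (σ * Id)(220) = 220 + 330 + 385 + 264 + 396 + 240 + 462 + 360 + 420 + 288 + 432 + 504 = 4301.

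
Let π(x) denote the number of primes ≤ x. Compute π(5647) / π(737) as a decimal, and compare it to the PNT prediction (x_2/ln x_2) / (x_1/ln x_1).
π(5647)/π(737) = 742/130 ≈ 5.7077;  PNT prediction ≈ 5.8561.

π(737) = 130 and π(5647) = 742, so π(5647)/π(737) ≈ 5.7077. The PNT-predicted ratio is (5647/ln(5647)) / (737/ln(737)) ≈ 5.8561. The two agree to within a few percent, as expected.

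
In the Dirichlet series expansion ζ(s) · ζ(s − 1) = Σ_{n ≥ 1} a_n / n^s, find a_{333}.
σ(333) = 494

In the product (Σ m^0/m^s)(Σ k / k^s) = Σ (Σ_{d | n} d) / n^s, the coefficient of 1/n^s is σ(n) = Σ_{d | n} d. For n = 333, divisors are [1, 3, 9, 37, 111, 333]; summing: σ(333) = 494.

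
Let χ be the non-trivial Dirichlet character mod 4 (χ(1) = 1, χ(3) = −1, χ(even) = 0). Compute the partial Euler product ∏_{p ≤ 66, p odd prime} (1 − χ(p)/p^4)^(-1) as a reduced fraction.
∏ = 81934214988902113115031508050672702841756592198516788686922065253543/82850154482442028729801746725895742819441886414557775886809038848000

The odd primes p ≤ 66 are [3, 5, 7, 11, 13, 17, 19, 23, 29, 31, 37, 41, 43, 47, 53, 59, 61]. For each, χ(p) = 1 if p ≡ 1 mod 4, χ(p) = −1 if p ≡ 3 mod 4. Taking (1 − χ(p)/p^4)^(-1) = p^4/(p^4 − χ(p)): (1 − (-1)/3^4)^(-1) · (1 − (1)/5^4)^(-1) · (1 − (-1)/7^4)^(-1) · (1 − (-1)/11^4)^(-1) · (1 − (1)/13^4)^(-1) · (1 − (1)/17^4)^(-1) · (1 − (-1)/19^4)^(-1) · (1 − (-1)/23^4)^(-1) · (1 − (1)/29^4)^(-1) · (1 − (-1)/31^4)^(-1) · (1 − (1)/37^4)^(-1) · (1 − (1)/41^4)^(-1) · (1 − (-1)/43^4)^(-1) · (1 − (-1)/47^4)^(-1) · (1 − (1)/53^4)^(-1) · (1 − (-1)/59^4)^(-1) · (1 − (1)/61^4)^(-1) = 81934214988902113115031508050672702841756592198516788686922065253543/82850154482442028729801746725895742819441886414557775886809038848000.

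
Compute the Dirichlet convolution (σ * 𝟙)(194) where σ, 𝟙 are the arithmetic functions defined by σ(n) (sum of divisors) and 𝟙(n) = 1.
(σ * 𝟙)(194) = 396

Divisors of 194: [1, 2, 97, 194]. For each d | 194:
  d = 1: σ(1) · 𝟙(194/1) = 1 · 1 = 1
  d = 2: σ(2) · 𝟙(194/2) = 3 · 1 = 3
  d = 97: σ(97) · 𝟙(194/97) = 98 · 1 = 98
  d = 194: σ(194) · 𝟙(194/194) = 294 · 1 = 294
Summing: (σ * 𝟙)(194) = 1 + 3 + 98 + 294 = 396.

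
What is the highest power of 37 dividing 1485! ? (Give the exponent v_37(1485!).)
v_37(1485!) = 41

Legendre's formula: v_p(n!) = Σ_{k ≥ 1} ⌊n / p^k⌋. For p = 37, n = 1485, the terms are:
  ⌊1485/37^1⌋ = ⌊1485/37⌋ = 40
  ⌊1485/37^2⌋ = ⌊1485/1369⌋ = 1
(the next term ⌊1485/37^3⌋ = 0, terminating the sum). Summing: v_37(1485!) = 40 + 1 = 41.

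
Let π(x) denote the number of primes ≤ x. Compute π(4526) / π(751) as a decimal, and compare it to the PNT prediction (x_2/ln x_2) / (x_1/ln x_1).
π(4526)/π(751) = 615/133 ≈ 4.6241;  PNT prediction ≈ 4.7406.

π(751) = 133 and π(4526) = 615, so π(4526)/π(751) ≈ 4.6241. The PNT-predicted ratio is (4526/ln(4526)) / (751/ln(751)) ≈ 4.7406. The two agree to within a few percent, as expected.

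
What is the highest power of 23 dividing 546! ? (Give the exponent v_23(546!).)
v_23(546!) = 24

Legendre's formula: v_p(n!) = Σ_{k ≥ 1} ⌊n / p^k⌋. For p = 23, n = 546, the terms are:
  ⌊546/23^1⌋ = ⌊546/23⌋ = 23
  ⌊546/23^2⌋ = ⌊546/529⌋ = 1
(the next term ⌊546/23^3⌋ = 0, terminating the sum). Summing: v_23(546!) = 23 + 1 = 24.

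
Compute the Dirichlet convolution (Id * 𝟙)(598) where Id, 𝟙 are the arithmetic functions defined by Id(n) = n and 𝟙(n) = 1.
(Id * 𝟙)(598) = 1008

Divisors of 598: [1, 2, 13, 23, 26, 46, 299, 598]. For each d | 598:
  d = 1: Id(1) · 𝟙(598/1) = 1 · 1 = 1
  d = 2: Id(2) · 𝟙(598/2) = 2 · 1 = 2
  d = 13: Id(13) · 𝟙(598/13) = 13 · 1 = 13
  d = 23: Id(23) · 𝟙(598/23) = 23 · 1 = 23
  d = 26: Id(26) · 𝟙(598/26) = 26 · 1 = 26
  d = 46: Id(46) · 𝟙(598/46) = 46 · 1 = 46
  d = 299: Id(299) · 𝟙(598/299) = 299 · 1 = 299
  d = 598: Id(598) · 𝟙(598/598) = 598 · 1 = 598
Summing: (Id * 𝟙)(598) = 1 + 2 + 13 + 23 + 26 + 46 + 299 + 598 = 1008.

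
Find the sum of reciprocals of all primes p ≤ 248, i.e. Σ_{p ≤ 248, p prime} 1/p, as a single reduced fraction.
Σ 1/p = 506873196134241441348690763593294873492730445394823722837469097176314709804649267964680634478659521/256041159035492609053110100510385311995538591998443060216114576417920917800321526504084465112487730

π(248) = 53, so the primes ≤ 248 are [2, 3, 5, 7, 11, 13, 17, 19, 23, 29, 31, 37, 41, 43, 47, 53, 59, 61, 67, 71, 73, 79, 83, 89, 97, 101, 103, 107, 109, 113, 127, 131, 137, 139, 149, 151, 157, 163, 167, 173, 179, 181, 191, 193, 197, 199, 211, 223, 227, 229, 233, 239, 241]. Summing 1/p over these primes: 506873196134241441348690763593294873492730445394823722837469097176314709804649267964680634478659521/256041159035492609053110100510385311995538591998443060216114576417920917800321526504084465112487730 ≈ 1.9797. Mertens estimate ln ln(248) + 0.2615 ≈ 1.9687.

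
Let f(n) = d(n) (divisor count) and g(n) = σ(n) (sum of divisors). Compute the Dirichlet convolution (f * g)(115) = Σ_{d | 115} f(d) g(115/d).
(d * σ)(115) = 208

Divisors of 115: [1, 5, 23, 115]. For each d | 115:
  d = 1: d(1) · σ(115/1) = 1 · 144 = 144
  d = 5: d(5) · σ(115/5) = 2 · 24 = 48
  d = 23: d(23) · σ(115/23) = 2 · 6 = 12
  d = 115: d(115) · σ(115/115) = 4 · 1 = 4
Summing: (d * σ)(115) = 144 + 48 + 12 + 4 = 208.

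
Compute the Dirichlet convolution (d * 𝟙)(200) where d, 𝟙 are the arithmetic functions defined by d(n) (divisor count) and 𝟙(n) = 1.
(d * 𝟙)(200) = 60

Divisors of 200: [1, 2, 4, 5, 8, 10, 20, 25, 40, 50, 100, 200]. For each d | 200:
  d = 1: d(1) · 𝟙(200/1) = 1 · 1 = 1
  d = 2: d(2) · 𝟙(200/2) = 2 · 1 = 2
  d = 4: d(4) · 𝟙(200/4) = 3 · 1 = 3
  d = 5: d(5) · 𝟙(200/5) = 2 · 1 = 2
  d = 8: d(8) · 𝟙(200/8) = 4 · 1 = 4
  d = 10: d(10) · 𝟙(200/10) = 4 · 1 = 4
  d = 20: d(20) · 𝟙(200/20) = 6 · 1 = 6
  d = 25: d(25) · 𝟙(200/25) = 3 · 1 = 3
  d = 40: d(40) · 𝟙(200/40) = 8 · 1 = 8
  d = 50: d(50) · 𝟙(200/50) = 6 · 1 = 6
  d = 100: d(100) · 𝟙(200/100) = 9 · 1 = 9
  d = 200: d(200) · 𝟙(200/200) = 12 · 1 = 12
Summing: (d * 𝟙)(200) = 1 + 2 + 3 + 2 + 4 + 4 + 6 + 3 + 8 + 6 + 9 + 12 = 60.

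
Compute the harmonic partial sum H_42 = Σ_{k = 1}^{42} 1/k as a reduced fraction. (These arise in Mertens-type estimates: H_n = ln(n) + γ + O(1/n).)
H_42 = 12309312989335019/2844937529085600

Direct summation: H_42 = 1 + 1/2 + ... + 1/42. The least common denominator is lcm(1, ..., 42) = 219060189739591200; over this denominator the numerator is 219060189739591200 + 109530094869795600 + 73020063246530400 + 54765047434897800 + 43812037947918240 + 36510031623265200 + 31294312819941600 + 27382523717448900 + 24340021082176800 + 21906018973959120 + 19914562703599200 + 18255015811632600 + 16850783826122400 + 15647156409970800 + 14604012649306080 + 13691261858724450 + 12885893514093600 + 12170010541088400 + 11529483670504800 + 10953009486979560 + 10431437606647200 + 9957281351799600 + 9524356075634400 + 9127507905816300 + 8762407589583648 + 8425391913061200 + 8113340360725600 + 7823578204985400 + 7553799646192800 + 7302006324653040 + 7066457733535200 + 6845630929362225 + 6638187567866400 + 6442946757046800 + 6258862563988320 + 6085005270544200 + 5920545668637600 + 5764741835252400 + 5616927942040800 + 5476504743489780 + 5342931457063200 + 5215718803323600 = 947817100178796463, so H_42 = 947817100178796463/219060189739591200; reducing by gcd(947817100178796463, 219060189739591200) = 77 gives 12309312989335019/2844937529085600 ≈ 4.32674. (The PNT-adjacent estimate ln(42) + γ ≈ 4.31489 matches within O(1/n).)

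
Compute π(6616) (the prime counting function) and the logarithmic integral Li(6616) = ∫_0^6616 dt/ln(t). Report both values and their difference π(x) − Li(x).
π(6616) = 854;  Li(6616) ≈ 870.82;  π(x) − Li(x) ≈ -16.82.

Direct count of primes ≤ 6616 gives π(6616) = 854. Numerical evaluation of the logarithmic integral gives Li(6616) ≈ 870.82. The difference π(x) − Li(x) ≈ -16.82 is typically negative for small/moderate x (Li(x) overestimates), though Littlewood's theorem shows this sign changes infinitely often.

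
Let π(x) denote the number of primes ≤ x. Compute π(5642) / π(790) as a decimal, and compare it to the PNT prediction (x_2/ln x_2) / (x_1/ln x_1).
π(5642)/π(790) = 741/138 ≈ 5.3696;  PNT prediction ≈ 5.5163.

π(790) = 138 and π(5642) = 741, so π(5642)/π(790) ≈ 5.3696. The PNT-predicted ratio is (5642/ln(5642)) / (790/ln(790)) ≈ 5.5163. The two agree to within a few percent, as expected.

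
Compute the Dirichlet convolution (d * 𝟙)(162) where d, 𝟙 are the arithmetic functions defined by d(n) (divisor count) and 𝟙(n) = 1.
(d * 𝟙)(162) = 45

Divisors of 162: [1, 2, 3, 6, 9, 18, 27, 54, 81, 162]. For each d | 162:
  d = 1: d(1) · 𝟙(162/1) = 1 · 1 = 1
  d = 2: d(2) · 𝟙(162/2) = 2 · 1 = 2
  d = 3: d(3) · 𝟙(162/3) = 2 · 1 = 2
  d = 6: d(6) · 𝟙(162/6) = 4 · 1 = 4
  d = 9: d(9) · 𝟙(162/9) = 3 · 1 = 3
  d = 18: d(18) · 𝟙(162/18) = 6 · 1 = 6
  d = 27: d(27) · 𝟙(162/27) = 4 · 1 = 4
  d = 54: d(54) · 𝟙(162/54) = 8 · 1 = 8
  d = 81: d(81) · 𝟙(162/81) = 5 · 1 = 5
  d = 162: d(162) · 𝟙(162/162) = 10 · 1 = 10
Summing: (d * 𝟙)(162) = 1 + 2 + 2 + 4 + 3 + 6 + 4 + 8 + 5 + 10 = 45.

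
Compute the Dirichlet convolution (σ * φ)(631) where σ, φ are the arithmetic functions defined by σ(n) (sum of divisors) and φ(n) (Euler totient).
(σ * φ)(631) = 1262

Divisors of 631: [1, 631]. For each d | 631:
  d = 1: σ(1) · φ(631/1) = 1 · 630 = 630
  d = 631: σ(631) · φ(631/631) = 632 · 1 = 632
Summing: (σ * φ)(631) = 630 + 632 = 1262.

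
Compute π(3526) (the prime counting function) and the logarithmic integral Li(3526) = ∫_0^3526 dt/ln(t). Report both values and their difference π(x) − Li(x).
π(3526) = 491;  Li(3526) ≈ 507.79;  π(x) − Li(x) ≈ -16.79.

Direct count of primes ≤ 3526 gives π(3526) = 491. Numerical evaluation of the logarithmic integral gives Li(3526) ≈ 507.79. The difference π(x) − Li(x) ≈ -16.79 is typically negative for small/moderate x (Li(x) overestimates), though Littlewood's theorem shows this sign changes infinitely often.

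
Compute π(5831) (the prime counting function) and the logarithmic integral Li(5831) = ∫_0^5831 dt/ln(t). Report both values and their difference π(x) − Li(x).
π(5831) = 765;  Li(5831) ≈ 780.96;  π(x) − Li(x) ≈ -15.96.

Direct count of primes ≤ 5831 gives π(5831) = 765. Numerical evaluation of the logarithmic integral gives Li(5831) ≈ 780.96. The difference π(x) − Li(x) ≈ -15.96 is typically negative for small/moderate x (Li(x) overestimates), though Littlewood's theorem shows this sign changes infinitely often.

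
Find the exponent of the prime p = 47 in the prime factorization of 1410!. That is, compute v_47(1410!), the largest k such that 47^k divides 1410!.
v_47(1410!) = 30

Legendre's formula: v_p(n!) = Σ_{k ≥ 1} ⌊n / p^k⌋. For p = 47, n = 1410, the terms are:
  ⌊1410/47^1⌋ = ⌊1410/47⌋ = 30
(the next term ⌊1410/47^2⌋ = 0, terminating the sum). Summing: v_47(1410!) = 30 = 30.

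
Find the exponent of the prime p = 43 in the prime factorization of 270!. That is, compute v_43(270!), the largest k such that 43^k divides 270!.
v_43(270!) = 6

Legendre's formula: v_p(n!) = Σ_{k ≥ 1} ⌊n / p^k⌋. For p = 43, n = 270, the terms are:
  ⌊270/43^1⌋ = ⌊270/43⌋ = 6
(the next term ⌊270/43^2⌋ = 0, terminating the sum). Summing: v_43(270!) = 6 = 6.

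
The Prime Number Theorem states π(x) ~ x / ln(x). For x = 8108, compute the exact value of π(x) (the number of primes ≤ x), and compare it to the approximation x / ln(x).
π(8108) = 1019;  x/ln(x) ≈ 900.83;  relative error ≈ 11.60%.

Directly count primes up to 8108: π(8108) = 1019. The PNT approximation gives 8108/ln(8108) ≈ 8108/9.00061 ≈ 900.83. Relative error (π(x) − x/ln(x)) / π(x) ≈ 11.60%; the approximation is known to undercount slightly (Li(x) is a better estimate).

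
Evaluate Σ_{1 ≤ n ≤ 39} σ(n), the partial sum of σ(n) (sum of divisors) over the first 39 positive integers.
Σ_{n ≤ 39} σ(n) = 1252

Compute σ(n) for each 1 ≤ n ≤ 39: σ(1) = 1, σ(2) = 3, σ(3) = 4, σ(4) = 7, σ(5) = 6, σ(6) = 12, σ(7) = 8, σ(8) = 15, σ(9) = 13, σ(10) = 18, σ(11) = 12, σ(12) = 28, σ(13) = 14, σ(14) = 24, σ(15) = 24, σ(16) = 31, σ(17) = 18, σ(18) = 39, σ(19) = 20, σ(20) = 42, σ(21) = 32, σ(22) = 36, σ(23) = 24, σ(24) = 60, σ(25) = 31, σ(26) = 42, σ(27) = 40, σ(28) = 56, σ(29) = 30, σ(30) = 72, σ(31) = 32, σ(32) = 63, σ(33) = 48, σ(34) = 54, σ(35) = 48, σ(36) = 91, σ(37) = 38, σ(38) = 60, σ(39) = 56. Summing all 39 values: 1252. (Average order: Σ_{n ≤ x} σ(n) ~ (π²/12) x². For x = 39, (π²/12)·39² ≈ 1250.97.)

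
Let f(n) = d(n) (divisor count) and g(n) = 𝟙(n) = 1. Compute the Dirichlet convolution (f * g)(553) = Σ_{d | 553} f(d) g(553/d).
(d * 𝟙)(553) = 9

Divisors of 553: [1, 7, 79, 553]. For each d | 553:
  d = 1: d(1) · 𝟙(553/1) = 1 · 1 = 1
  d = 7: d(7) · 𝟙(553/7) = 2 · 1 = 2
  d = 79: d(79) · 𝟙(553/79) = 2 · 1 = 2
  d = 553: d(553) · 𝟙(553/553) = 4 · 1 = 4
Summing: (d * 𝟙)(553) = 1 + 2 + 2 + 4 = 9.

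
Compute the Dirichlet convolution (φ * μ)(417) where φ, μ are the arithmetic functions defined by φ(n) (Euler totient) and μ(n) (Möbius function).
(φ * μ)(417) = 137

Divisors of 417: [1, 3, 139, 417]. For each d | 417:
  d = 1: φ(1) · μ(417/1) = 1 · 1 = 1
  d = 3: φ(3) · μ(417/3) = 2 · -1 = -2
  d = 139: φ(139) · μ(417/139) = 138 · -1 = -138
  d = 417: φ(417) · μ(417/417) = 276 · 1 = 276
Summing: (φ * μ)(417) = 1 + -2 + -138 + 276 = 137.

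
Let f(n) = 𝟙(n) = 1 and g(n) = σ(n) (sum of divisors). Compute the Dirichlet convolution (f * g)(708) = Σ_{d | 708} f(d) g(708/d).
(𝟙 * σ)(708) = 3355

Divisors of 708: [1, 2, 3, 4, 6, 12, 59, 118, 177, 236, 354, 708]. For each d | 708:
  d = 1: 𝟙(1) · σ(708/1) = 1 · 1680 = 1680
  d = 2: 𝟙(2) · σ(708/2) = 1 · 720 = 720
  d = 3: 𝟙(3) · σ(708/3) = 1 · 420 = 420
  d = 4: 𝟙(4) · σ(708/4) = 1 · 240 = 240
  d = 6: 𝟙(6) · σ(708/6) = 1 · 180 = 180
  d = 12: 𝟙(12) · σ(708/12) = 1 · 60 = 60
  d = 59: 𝟙(59) · σ(708/59) = 1 · 28 = 28
  d = 118: 𝟙(118) · σ(708/118) = 1 · 12 = 12
  d = 177: 𝟙(177) · σ(708/177) = 1 · 7 = 7
  d = 236: 𝟙(236) · σ(708/236) = 1 · 4 = 4
  d = 354: 𝟙(354) · σ(708/354) = 1 · 3 = 3
  d = 708: 𝟙(708) · σ(708/708) = 1 · 1 = 1
Summing: (𝟙 * σ)(708) = 1680 + 720 + 420 + 240 + 180 + 60 + 28 + 12 + 7 + 4 + 3 + 1 = 3355.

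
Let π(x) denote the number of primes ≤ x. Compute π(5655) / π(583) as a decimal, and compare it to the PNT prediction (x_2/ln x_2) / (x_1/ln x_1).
π(5655)/π(583) = 744/106 ≈ 7.0189;  PNT prediction ≈ 7.1491.

π(583) = 106 and π(5655) = 744, so π(5655)/π(583) ≈ 7.0189. The PNT-predicted ratio is (5655/ln(5655)) / (583/ln(583)) ≈ 7.1491. The two agree to within a few percent, as expected.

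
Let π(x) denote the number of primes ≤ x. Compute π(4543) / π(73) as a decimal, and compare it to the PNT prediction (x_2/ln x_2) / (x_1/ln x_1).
π(4543)/π(73) = 615/21 ≈ 29.2857;  PNT prediction ≈ 31.7061.

π(73) = 21 and π(4543) = 615, so π(4543)/π(73) ≈ 29.2857. The PNT-predicted ratio is (4543/ln(4543)) / (73/ln(73)) ≈ 31.7061. The two agree to within a few percent, as expected.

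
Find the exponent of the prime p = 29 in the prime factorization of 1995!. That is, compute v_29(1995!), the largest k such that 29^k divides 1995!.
v_29(1995!) = 70

Legendre's formula: v_p(n!) = Σ_{k ≥ 1} ⌊n / p^k⌋. For p = 29, n = 1995, the terms are:
  ⌊1995/29^1⌋ = ⌊1995/29⌋ = 68
  ⌊1995/29^2⌋ = ⌊1995/841⌋ = 2
(the next term ⌊1995/29^3⌋ = 0, terminating the sum). Summing: v_29(1995!) = 68 + 2 = 70.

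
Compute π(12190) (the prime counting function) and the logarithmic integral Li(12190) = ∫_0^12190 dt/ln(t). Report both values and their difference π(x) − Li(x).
π(12190) = 1457;  Li(12190) ≈ 1481.31;  π(x) − Li(x) ≈ -24.31.

Direct count of primes ≤ 12190 gives π(12190) = 1457. Numerical evaluation of the logarithmic integral gives Li(12190) ≈ 1481.31. The difference π(x) − Li(x) ≈ -24.31 is typically negative for small/moderate x (Li(x) overestimates), though Littlewood's theorem shows this sign changes infinitely often.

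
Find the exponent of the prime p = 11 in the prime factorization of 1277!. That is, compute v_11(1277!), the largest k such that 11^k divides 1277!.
v_11(1277!) = 126

Legendre's formula: v_p(n!) = Σ_{k ≥ 1} ⌊n / p^k⌋. For p = 11, n = 1277, the terms are:
  ⌊1277/11^1⌋ = ⌊1277/11⌋ = 116
  ⌊1277/11^2⌋ = ⌊1277/121⌋ = 10
(the next term ⌊1277/11^3⌋ = 0, terminating the sum). Summing: v_11(1277!) = 116 + 10 = 126.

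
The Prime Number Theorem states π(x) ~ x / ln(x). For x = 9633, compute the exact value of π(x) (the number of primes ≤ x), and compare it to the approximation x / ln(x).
π(9633) = 1190;  x/ln(x) ≈ 1050.15;  relative error ≈ 11.75%.

Directly count primes up to 9633: π(9633) = 1190. The PNT approximation gives 9633/ln(9633) ≈ 9633/9.17295 ≈ 1050.15. Relative error (π(x) − x/ln(x)) / π(x) ≈ 11.75%; the approximation is known to undercount slightly (Li(x) is a better estimate).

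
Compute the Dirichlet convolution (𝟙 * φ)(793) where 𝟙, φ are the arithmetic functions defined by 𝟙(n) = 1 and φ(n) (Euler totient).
(𝟙 * φ)(793) = 793

Divisors of 793: [1, 13, 61, 793]. For each d | 793:
  d = 1: 𝟙(1) · φ(793/1) = 1 · 720 = 720
  d = 13: 𝟙(13) · φ(793/13) = 1 · 60 = 60
  d = 61: 𝟙(61) · φ(793/61) = 1 · 12 = 12
  d = 793: 𝟙(793) · φ(793/793) = 1 · 1 = 1
Summing: (𝟙 * φ)(793) = 720 + 60 + 12 + 1 = 793.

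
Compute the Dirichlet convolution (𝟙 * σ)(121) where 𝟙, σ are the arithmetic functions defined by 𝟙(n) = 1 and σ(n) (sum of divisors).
(𝟙 * σ)(121) = 146

Divisors of 121: [1, 11, 121]. For each d | 121:
  d = 1: 𝟙(1) · σ(121/1) = 1 · 133 = 133
  d = 11: 𝟙(11) · σ(121/11) = 1 · 12 = 12
  d = 121: 𝟙(121) · σ(121/121) = 1 · 1 = 1
Summing: (𝟙 * σ)(121) = 133 + 12 + 1 = 146.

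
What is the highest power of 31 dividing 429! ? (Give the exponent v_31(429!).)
v_31(429!) = 13

Legendre's formula: v_p(n!) = Σ_{k ≥ 1} ⌊n / p^k⌋. For p = 31, n = 429, the terms are:
  ⌊429/31^1⌋ = ⌊429/31⌋ = 13
(the next term ⌊429/31^2⌋ = 0, terminating the sum). Summing: v_31(429!) = 13 = 13.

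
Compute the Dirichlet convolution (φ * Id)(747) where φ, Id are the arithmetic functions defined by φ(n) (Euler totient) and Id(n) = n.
(φ * Id)(747) = 3465

Divisors of 747: [1, 3, 9, 83, 249, 747]. For each d | 747:
  d = 1: φ(1) · Id(747/1) = 1 · 747 = 747
  d = 3: φ(3) · Id(747/3) = 2 · 249 = 498
  d = 9: φ(9) · Id(747/9) = 6 · 83 = 498
  d = 83: φ(83) · Id(747/83) = 82 · 9 = 738
  d = 249: φ(249) · Id(747/249) = 164 · 3 = 492
  d = 747: φ(747) · Id(747/747) = 492 · 1 = 492
Summing: (φ * Id)(747) = 747 + 498 + 498 + 738 + 492 + 492 = 3465.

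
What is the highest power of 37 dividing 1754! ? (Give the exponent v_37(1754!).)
v_37(1754!) = 48

Legendre's formula: v_p(n!) = Σ_{k ≥ 1} ⌊n / p^k⌋. For p = 37, n = 1754, the terms are:
  ⌊1754/37^1⌋ = ⌊1754/37⌋ = 47
  ⌊1754/37^2⌋ = ⌊1754/1369⌋ = 1
(the next term ⌊1754/37^3⌋ = 0, terminating the sum). Summing: v_37(1754!) = 47 + 1 = 48.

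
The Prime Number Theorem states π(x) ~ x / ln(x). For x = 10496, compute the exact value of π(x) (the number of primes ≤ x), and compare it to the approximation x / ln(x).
π(10496) = 1283;  x/ln(x) ≈ 1133.63;  relative error ≈ 11.64%.

Directly count primes up to 10496: π(10496) = 1283. The PNT approximation gives 10496/ln(10496) ≈ 10496/9.25875 ≈ 1133.63. Relative error (π(x) − x/ln(x)) / π(x) ≈ 11.64%; the approximation is known to undercount slightly (Li(x) is a better estimate).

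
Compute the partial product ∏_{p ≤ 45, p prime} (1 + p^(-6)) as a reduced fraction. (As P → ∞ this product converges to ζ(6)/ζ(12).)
∏ = 1359712698137872510059489328104656331148295030771712937358491632747920000/1336862024495300077504819810119357413472366273194284637902602168232026717

The primes p ≤ 45 are [2, 3, 5, 7, 11, 13, 17, 19, 23, 29, 31, 37, 41, 43]. For each, (1 + 1/p^6) = (p^6 + 1)/p^6. Multiplying these fractions over p ∈ [2, 3, 5, 7, 11, 13, 17, 19, 23, 29, 31, 37, 41, 43] gives 1359712698137872510059489328104656331148295030771712937358491632747920000/1336862024495300077504819810119357413472366273194284637902602168232026717. (In the limit P → ∞ this tends to ζ(6)/ζ(12).)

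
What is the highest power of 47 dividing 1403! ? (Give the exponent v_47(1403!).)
v_47(1403!) = 29

Legendre's formula: v_p(n!) = Σ_{k ≥ 1} ⌊n / p^k⌋. For p = 47, n = 1403, the terms are:
  ⌊1403/47^1⌋ = ⌊1403/47⌋ = 29
(the next term ⌊1403/47^2⌋ = 0, terminating the sum). Summing: v_47(1403!) = 29 = 29.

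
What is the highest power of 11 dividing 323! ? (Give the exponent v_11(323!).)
v_11(323!) = 31

Legendre's formula: v_p(n!) = Σ_{k ≥ 1} ⌊n / p^k⌋. For p = 11, n = 323, the terms are:
  ⌊323/11^1⌋ = ⌊323/11⌋ = 29
  ⌊323/11^2⌋ = ⌊323/121⌋ = 2
(the next term ⌊323/11^3⌋ = 0, terminating the sum). Summing: v_11(323!) = 29 + 2 = 31.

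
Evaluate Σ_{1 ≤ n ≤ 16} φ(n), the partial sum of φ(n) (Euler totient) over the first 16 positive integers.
Σ_{n ≤ 16} φ(n) = 80

Compute φ(n) for each 1 ≤ n ≤ 16: φ(1) = 1, φ(2) = 1, φ(3) = 2, φ(4) = 2, φ(5) = 4, φ(6) = 2, φ(7) = 6, φ(8) = 4, φ(9) = 6, φ(10) = 4, φ(11) = 10, φ(12) = 4, φ(13) = 12, φ(14) = 6, φ(15) = 8, φ(16) = 8. Summing all 16 values: 80. (Average order: Σ_{n ≤ x} φ(n) ~ (3/π²) x². For x = 16, (3/π²)·16² ≈ 77.81.)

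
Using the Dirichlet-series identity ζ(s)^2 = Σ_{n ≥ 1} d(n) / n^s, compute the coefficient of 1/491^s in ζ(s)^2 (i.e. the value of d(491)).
d(491) = 2

ζ(s)^2 = (Σ 1/m^s)(Σ 1/k^s). The coefficient of 1/n^s in the product is the number of ordered pairs (m, k) with mk = n, which equals d(n). For n = 491, divisors are [1, 491], so d(491) = 2.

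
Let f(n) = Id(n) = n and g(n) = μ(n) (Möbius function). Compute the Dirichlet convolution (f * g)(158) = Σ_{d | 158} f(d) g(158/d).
(Id * μ)(158) = 78

Divisors of 158: [1, 2, 79, 158]. For each d | 158:
  d = 1: Id(1) · μ(158/1) = 1 · 1 = 1
  d = 2: Id(2) · μ(158/2) = 2 · -1 = -2
  d = 79: Id(79) · μ(158/79) = 79 · -1 = -79
  d = 158: Id(158) · μ(158/158) = 158 · 1 = 158
Summing: (Id * μ)(158) = 1 + -2 + -79 + 158 = 78.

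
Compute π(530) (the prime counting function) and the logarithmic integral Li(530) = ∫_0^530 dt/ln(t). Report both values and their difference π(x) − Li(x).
π(530) = 99;  Li(530) ≈ 106.60;  π(x) − Li(x) ≈ -7.60.

Direct count of primes ≤ 530 gives π(530) = 99. Numerical evaluation of the logarithmic integral gives Li(530) ≈ 106.60. The difference π(x) − Li(x) ≈ -7.60 is typically negative for small/moderate x (Li(x) overestimates), though Littlewood's theorem shows this sign changes infinitely often.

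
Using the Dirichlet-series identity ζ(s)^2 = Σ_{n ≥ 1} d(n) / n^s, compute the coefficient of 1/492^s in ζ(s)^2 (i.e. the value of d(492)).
d(492) = 12

ζ(s)^2 = (Σ 1/m^s)(Σ 1/k^s). The coefficient of 1/n^s in the product is the number of ordered pairs (m, k) with mk = n, which equals d(n). For n = 492, divisors are [1, 2, 3, 4, 6, 12, 41, 82, 123, 164, 246, 492], so d(492) = 12.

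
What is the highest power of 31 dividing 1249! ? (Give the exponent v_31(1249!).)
v_31(1249!) = 41

Legendre's formula: v_p(n!) = Σ_{k ≥ 1} ⌊n / p^k⌋. For p = 31, n = 1249, the terms are:
  ⌊1249/31^1⌋ = ⌊1249/31⌋ = 40
  ⌊1249/31^2⌋ = ⌊1249/961⌋ = 1
(the next term ⌊1249/31^3⌋ = 0, terminating the sum). Summing: v_31(1249!) = 40 + 1 = 41.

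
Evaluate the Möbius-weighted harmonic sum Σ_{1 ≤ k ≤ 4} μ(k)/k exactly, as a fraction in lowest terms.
Σ μ(k)/k = 1/6

Values of μ(k) for 1 ≤ k ≤ 4: μ(1) = 1, μ(2) = -1, μ(3) = -1, with μ = 0 on non-squarefree integers. Summing μ(k)/k for k where μ(k) ≠ 0 gives 1/6 ≈ 0.1667. (PNT ⟺ this sum → 0 as n → ∞.)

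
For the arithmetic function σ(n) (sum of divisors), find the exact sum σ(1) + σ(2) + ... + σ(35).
Σ_{n ≤ 35} σ(n) = 1007

Compute σ(n) for each 1 ≤ n ≤ 35: σ(1) = 1, σ(2) = 3, σ(3) = 4, σ(4) = 7, σ(5) = 6, σ(6) = 12, σ(7) = 8, σ(8) = 15, σ(9) = 13, σ(10) = 18, σ(11) = 12, σ(12) = 28, σ(13) = 14, σ(14) = 24, σ(15) = 24, σ(16) = 31, σ(17) = 18, σ(18) = 39, σ(19) = 20, σ(20) = 42, σ(21) = 32, σ(22) = 36, σ(23) = 24, σ(24) = 60, σ(25) = 31, σ(26) = 42, σ(27) = 40, σ(28) = 56, σ(29) = 30, σ(30) = 72, σ(31) = 32, σ(32) = 63, σ(33) = 48, σ(34) = 54, σ(35) = 48. Summing all 35 values: 1007. (Average order: Σ_{n ≤ x} σ(n) ~ (π²/12) x². For x = 35, (π²/12)·35² ≈ 1007.52.)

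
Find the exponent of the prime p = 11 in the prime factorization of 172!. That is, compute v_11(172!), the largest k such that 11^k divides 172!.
v_11(172!) = 16

Legendre's formula: v_p(n!) = Σ_{k ≥ 1} ⌊n / p^k⌋. For p = 11, n = 172, the terms are:
  ⌊172/11^1⌋ = ⌊172/11⌋ = 15
  ⌊172/11^2⌋ = ⌊172/121⌋ = 1
(the next term ⌊172/11^3⌋ = 0, terminating the sum). Summing: v_11(172!) = 15 + 1 = 16.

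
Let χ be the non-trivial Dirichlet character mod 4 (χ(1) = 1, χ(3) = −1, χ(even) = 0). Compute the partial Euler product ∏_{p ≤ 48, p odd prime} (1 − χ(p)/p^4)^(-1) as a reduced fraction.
∏ = 424022009220093808147330044599350686845258380222853/428762185161728930691534489551822091105495385374720

The odd primes p ≤ 48 are [3, 5, 7, 11, 13, 17, 19, 23, 29, 31, 37, 41, 43, 47]. For each, χ(p) = 1 if p ≡ 1 mod 4, χ(p) = −1 if p ≡ 3 mod 4. Taking (1 − χ(p)/p^4)^(-1) = p^4/(p^4 − χ(p)): (1 − (-1)/3^4)^(-1) · (1 − (1)/5^4)^(-1) · (1 − (-1)/7^4)^(-1) · (1 − (-1)/11^4)^(-1) · (1 − (1)/13^4)^(-1) · (1 − (1)/17^4)^(-1) · (1 − (-1)/19^4)^(-1) · (1 − (-1)/23^4)^(-1) · (1 − (1)/29^4)^(-1) · (1 − (-1)/31^4)^(-1) · (1 − (1)/37^4)^(-1) · (1 − (1)/41^4)^(-1) · (1 − (-1)/43^4)^(-1) · (1 − (-1)/47^4)^(-1) = 424022009220093808147330044599350686845258380222853/428762185161728930691534489551822091105495385374720.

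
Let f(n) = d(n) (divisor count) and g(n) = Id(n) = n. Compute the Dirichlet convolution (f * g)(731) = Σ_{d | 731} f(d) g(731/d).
(d * Id)(731) = 855

Divisors of 731: [1, 17, 43, 731]. For each d | 731:
  d = 1: d(1) · Id(731/1) = 1 · 731 = 731
  d = 17: d(17) · Id(731/17) = 2 · 43 = 86
  d = 43: d(43) · Id(731/43) = 2 · 17 = 34
  d = 731: d(731) · Id(731/731) = 4 · 1 = 4
Summing: (d * Id)(731) = 731 + 86 + 34 + 4 = 855.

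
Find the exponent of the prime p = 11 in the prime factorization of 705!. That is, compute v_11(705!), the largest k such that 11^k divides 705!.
v_11(705!) = 69

Legendre's formula: v_p(n!) = Σ_{k ≥ 1} ⌊n / p^k⌋. For p = 11, n = 705, the terms are:
  ⌊705/11^1⌋ = ⌊705/11⌋ = 64
  ⌊705/11^2⌋ = ⌊705/121⌋ = 5
(the next term ⌊705/11^3⌋ = 0, terminating the sum). Summing: v_11(705!) = 64 + 5 = 69.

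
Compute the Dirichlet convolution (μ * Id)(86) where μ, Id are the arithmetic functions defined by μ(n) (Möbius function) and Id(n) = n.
(μ * Id)(86) = 42

Divisors of 86: [1, 2, 43, 86]. For each d | 86:
  d = 1: μ(1) · Id(86/1) = 1 · 86 = 86
  d = 2: μ(2) · Id(86/2) = -1 · 43 = -43
  d = 43: μ(43) · Id(86/43) = -1 · 2 = -2
  d = 86: μ(86) · Id(86/86) = 1 · 1 = 1
Summing: (μ * Id)(86) = 86 + -43 + -2 + 1 = 42.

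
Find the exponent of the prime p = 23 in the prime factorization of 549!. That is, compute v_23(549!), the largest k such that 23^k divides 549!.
v_23(549!) = 24

Legendre's formula: v_p(n!) = Σ_{k ≥ 1} ⌊n / p^k⌋. For p = 23, n = 549, the terms are:
  ⌊549/23^1⌋ = ⌊549/23⌋ = 23
  ⌊549/23^2⌋ = ⌊549/529⌋ = 1
(the next term ⌊549/23^3⌋ = 0, terminating the sum). Summing: v_23(549!) = 23 + 1 = 24.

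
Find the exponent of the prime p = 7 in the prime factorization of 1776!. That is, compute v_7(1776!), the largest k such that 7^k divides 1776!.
v_7(1776!) = 294

Legendre's formula: v_p(n!) = Σ_{k ≥ 1} ⌊n / p^k⌋. For p = 7, n = 1776, the terms are:
  ⌊1776/7^1⌋ = ⌊1776/7⌋ = 253
  ⌊1776/7^2⌋ = ⌊1776/49⌋ = 36
  ⌊1776/7^3⌋ = ⌊1776/343⌋ = 5
(the next term ⌊1776/7^4⌋ = 0, terminating the sum). Summing: v_7(1776!) = 253 + 36 + 5 = 294.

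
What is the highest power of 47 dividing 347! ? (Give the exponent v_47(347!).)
v_47(347!) = 7

Legendre's formula: v_p(n!) = Σ_{k ≥ 1} ⌊n / p^k⌋. For p = 47, n = 347, the terms are:
  ⌊347/47^1⌋ = ⌊347/47⌋ = 7
(the next term ⌊347/47^2⌋ = 0, terminating the sum). Summing: v_47(347!) = 7 = 7.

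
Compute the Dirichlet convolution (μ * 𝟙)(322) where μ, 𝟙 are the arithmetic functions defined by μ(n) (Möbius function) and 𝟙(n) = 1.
(μ * 𝟙)(322) = 0

Divisors of 322: [1, 2, 7, 14, 23, 46, 161, 322]. For each d | 322:
  d = 1: μ(1) · 𝟙(322/1) = 1 · 1 = 1
  d = 2: μ(2) · 𝟙(322/2) = -1 · 1 = -1
  d = 7: μ(7) · 𝟙(322/7) = -1 · 1 = -1
  d = 14: μ(14) · 𝟙(322/14) = 1 · 1 = 1
  d = 23: μ(23) · 𝟙(322/23) = -1 · 1 = -1
  d = 46: μ(46) · 𝟙(322/46) = 1 · 1 = 1
  d = 161: μ(161) · 𝟙(322/161) = 1 · 1 = 1
  d = 322: μ(322) · 𝟙(322/322) = -1 · 1 = -1
Summing: (μ * 𝟙)(322) = 1 + -1 + -1 + 1 + -1 + 1 + 1 + -1 = 0.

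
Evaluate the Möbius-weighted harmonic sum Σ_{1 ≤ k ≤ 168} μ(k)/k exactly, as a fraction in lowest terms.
Σ μ(k)/k = 3320595668723936105212130194759121950701456962705503856339925674/481473710367991963528473107950567214598209565303106537707981745635

Values of μ(k) for 1 ≤ k ≤ 168: μ(1) = 1, μ(2) = -1, μ(3) = -1, μ(5) = -1, μ(6) = 1, μ(7) = -1, μ(10) = 1, μ(11) = -1, μ(13) = -1, μ(14) = 1, μ(15) = 1, μ(17) = -1, μ(19) = -1, μ(21) = 1, μ(22) = 1, μ(23) = -1, μ(26) = 1, μ(29) = -1, μ(30) = -1, μ(31) = -1, μ(33) = 1, μ(34) = 1, μ(35) = 1, μ(37) = -1, μ(38) = 1, μ(39) = 1, μ(41) = -1, μ(42) = -1, μ(43) = -1, μ(46) = 1, μ(47) = -1, μ(51) = 1, μ(53) = -1, μ(55) = 1, μ(57) = 1, μ(58) = 1, μ(59) = -1, μ(61) = -1, μ(62) = 1, μ(65) = 1, μ(66) = -1, μ(67) = -1, μ(69) = 1, μ(70) = -1, μ(71) = -1, μ(73) = -1, μ(74) = 1, μ(77) = 1, μ(78) = -1, μ(79) = -1, μ(82) = 1, μ(83) = -1, μ(85) = 1, μ(86) = 1, μ(87) = 1, μ(89) = -1, μ(91) = 1, μ(93) = 1, μ(94) = 1, μ(95) = 1, μ(97) = -1, μ(101) = -1, μ(102) = -1, μ(103) = -1, μ(105) = -1, μ(106) = 1, μ(107) = -1, μ(109) = -1, μ(110) = -1, μ(111) = 1, μ(113) = -1, μ(114) = -1, μ(115) = 1, μ(118) = 1, μ(119) = 1, μ(122) = 1, μ(123) = 1, μ(127) = -1, μ(129) = 1, μ(130) = -1, μ(131) = -1, μ(133) = 1, μ(134) = 1, μ(137) = -1, μ(138) = -1, μ(139) = -1, μ(141) = 1, μ(142) = 1, μ(143) = 1, μ(145) = 1, μ(146) = 1, μ(149) = -1, μ(151) = -1, μ(154) = -1, μ(155) = 1, μ(157) = -1, μ(158) = 1, μ(159) = 1, μ(161) = 1, μ(163) = -1, μ(165) = -1, μ(166) = 1, μ(167) = -1, with μ = 0 on non-squarefree integers. Summing μ(k)/k for k where μ(k) ≠ 0 gives 3320595668723936105212130194759121950701456962705503856339925674/481473710367991963528473107950567214598209565303106537707981745635 ≈ 0.0069. (PNT ⟺ this sum → 0 as n → ∞.)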